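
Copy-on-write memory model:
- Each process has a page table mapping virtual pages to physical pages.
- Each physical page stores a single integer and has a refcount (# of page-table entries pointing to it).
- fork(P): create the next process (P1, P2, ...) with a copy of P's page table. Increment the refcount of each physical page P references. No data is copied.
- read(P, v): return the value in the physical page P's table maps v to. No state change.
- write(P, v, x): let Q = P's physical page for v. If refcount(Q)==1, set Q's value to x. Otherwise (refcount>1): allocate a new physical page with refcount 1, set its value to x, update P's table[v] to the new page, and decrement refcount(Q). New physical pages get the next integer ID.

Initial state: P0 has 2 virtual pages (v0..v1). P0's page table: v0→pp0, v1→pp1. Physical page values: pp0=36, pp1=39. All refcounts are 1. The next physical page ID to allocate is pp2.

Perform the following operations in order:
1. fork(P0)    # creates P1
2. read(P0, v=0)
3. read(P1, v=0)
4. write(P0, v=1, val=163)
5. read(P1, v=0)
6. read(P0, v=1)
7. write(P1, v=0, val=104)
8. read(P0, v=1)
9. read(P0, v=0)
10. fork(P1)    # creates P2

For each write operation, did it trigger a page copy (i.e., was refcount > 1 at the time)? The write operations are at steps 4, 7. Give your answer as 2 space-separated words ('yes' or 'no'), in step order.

Op 1: fork(P0) -> P1. 2 ppages; refcounts: pp0:2 pp1:2
Op 2: read(P0, v0) -> 36. No state change.
Op 3: read(P1, v0) -> 36. No state change.
Op 4: write(P0, v1, 163). refcount(pp1)=2>1 -> COPY to pp2. 3 ppages; refcounts: pp0:2 pp1:1 pp2:1
Op 5: read(P1, v0) -> 36. No state change.
Op 6: read(P0, v1) -> 163. No state change.
Op 7: write(P1, v0, 104). refcount(pp0)=2>1 -> COPY to pp3. 4 ppages; refcounts: pp0:1 pp1:1 pp2:1 pp3:1
Op 8: read(P0, v1) -> 163. No state change.
Op 9: read(P0, v0) -> 36. No state change.
Op 10: fork(P1) -> P2. 4 ppages; refcounts: pp0:1 pp1:2 pp2:1 pp3:2

yes yes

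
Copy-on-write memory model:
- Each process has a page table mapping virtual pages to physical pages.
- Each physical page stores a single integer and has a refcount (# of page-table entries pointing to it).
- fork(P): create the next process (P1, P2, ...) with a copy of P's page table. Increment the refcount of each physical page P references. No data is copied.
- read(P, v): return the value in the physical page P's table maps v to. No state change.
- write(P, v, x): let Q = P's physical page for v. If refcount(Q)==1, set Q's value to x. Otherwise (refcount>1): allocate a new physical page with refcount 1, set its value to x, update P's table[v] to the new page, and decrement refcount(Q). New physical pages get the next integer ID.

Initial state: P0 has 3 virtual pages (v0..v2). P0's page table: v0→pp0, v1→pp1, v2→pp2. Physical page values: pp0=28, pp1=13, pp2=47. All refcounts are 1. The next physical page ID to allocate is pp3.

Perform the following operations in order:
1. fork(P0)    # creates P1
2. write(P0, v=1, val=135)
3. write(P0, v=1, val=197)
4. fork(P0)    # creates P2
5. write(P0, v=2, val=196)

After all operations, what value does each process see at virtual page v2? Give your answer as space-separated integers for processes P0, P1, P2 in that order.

Op 1: fork(P0) -> P1. 3 ppages; refcounts: pp0:2 pp1:2 pp2:2
Op 2: write(P0, v1, 135). refcount(pp1)=2>1 -> COPY to pp3. 4 ppages; refcounts: pp0:2 pp1:1 pp2:2 pp3:1
Op 3: write(P0, v1, 197). refcount(pp3)=1 -> write in place. 4 ppages; refcounts: pp0:2 pp1:1 pp2:2 pp3:1
Op 4: fork(P0) -> P2. 4 ppages; refcounts: pp0:3 pp1:1 pp2:3 pp3:2
Op 5: write(P0, v2, 196). refcount(pp2)=3>1 -> COPY to pp4. 5 ppages; refcounts: pp0:3 pp1:1 pp2:2 pp3:2 pp4:1
P0: v2 -> pp4 = 196
P1: v2 -> pp2 = 47
P2: v2 -> pp2 = 47

Answer: 196 47 47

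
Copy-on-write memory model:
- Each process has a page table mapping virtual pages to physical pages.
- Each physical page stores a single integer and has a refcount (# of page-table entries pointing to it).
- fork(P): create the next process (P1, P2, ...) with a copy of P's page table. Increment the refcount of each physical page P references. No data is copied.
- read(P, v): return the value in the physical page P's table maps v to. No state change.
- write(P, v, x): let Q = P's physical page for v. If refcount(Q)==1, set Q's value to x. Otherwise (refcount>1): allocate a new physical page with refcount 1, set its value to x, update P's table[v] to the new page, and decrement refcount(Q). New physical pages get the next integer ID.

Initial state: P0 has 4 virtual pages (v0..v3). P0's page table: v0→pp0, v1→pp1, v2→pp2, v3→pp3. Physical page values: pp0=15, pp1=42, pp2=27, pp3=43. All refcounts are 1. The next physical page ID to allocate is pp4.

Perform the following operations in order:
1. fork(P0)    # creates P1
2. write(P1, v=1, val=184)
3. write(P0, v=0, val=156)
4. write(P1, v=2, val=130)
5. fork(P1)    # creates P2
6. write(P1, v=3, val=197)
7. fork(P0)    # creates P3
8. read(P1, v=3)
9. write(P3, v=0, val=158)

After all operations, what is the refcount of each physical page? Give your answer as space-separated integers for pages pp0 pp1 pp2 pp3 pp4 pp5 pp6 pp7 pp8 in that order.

Op 1: fork(P0) -> P1. 4 ppages; refcounts: pp0:2 pp1:2 pp2:2 pp3:2
Op 2: write(P1, v1, 184). refcount(pp1)=2>1 -> COPY to pp4. 5 ppages; refcounts: pp0:2 pp1:1 pp2:2 pp3:2 pp4:1
Op 3: write(P0, v0, 156). refcount(pp0)=2>1 -> COPY to pp5. 6 ppages; refcounts: pp0:1 pp1:1 pp2:2 pp3:2 pp4:1 pp5:1
Op 4: write(P1, v2, 130). refcount(pp2)=2>1 -> COPY to pp6. 7 ppages; refcounts: pp0:1 pp1:1 pp2:1 pp3:2 pp4:1 pp5:1 pp6:1
Op 5: fork(P1) -> P2. 7 ppages; refcounts: pp0:2 pp1:1 pp2:1 pp3:3 pp4:2 pp5:1 pp6:2
Op 6: write(P1, v3, 197). refcount(pp3)=3>1 -> COPY to pp7. 8 ppages; refcounts: pp0:2 pp1:1 pp2:1 pp3:2 pp4:2 pp5:1 pp6:2 pp7:1
Op 7: fork(P0) -> P3. 8 ppages; refcounts: pp0:2 pp1:2 pp2:2 pp3:3 pp4:2 pp5:2 pp6:2 pp7:1
Op 8: read(P1, v3) -> 197. No state change.
Op 9: write(P3, v0, 158). refcount(pp5)=2>1 -> COPY to pp8. 9 ppages; refcounts: pp0:2 pp1:2 pp2:2 pp3:3 pp4:2 pp5:1 pp6:2 pp7:1 pp8:1

Answer: 2 2 2 3 2 1 2 1 1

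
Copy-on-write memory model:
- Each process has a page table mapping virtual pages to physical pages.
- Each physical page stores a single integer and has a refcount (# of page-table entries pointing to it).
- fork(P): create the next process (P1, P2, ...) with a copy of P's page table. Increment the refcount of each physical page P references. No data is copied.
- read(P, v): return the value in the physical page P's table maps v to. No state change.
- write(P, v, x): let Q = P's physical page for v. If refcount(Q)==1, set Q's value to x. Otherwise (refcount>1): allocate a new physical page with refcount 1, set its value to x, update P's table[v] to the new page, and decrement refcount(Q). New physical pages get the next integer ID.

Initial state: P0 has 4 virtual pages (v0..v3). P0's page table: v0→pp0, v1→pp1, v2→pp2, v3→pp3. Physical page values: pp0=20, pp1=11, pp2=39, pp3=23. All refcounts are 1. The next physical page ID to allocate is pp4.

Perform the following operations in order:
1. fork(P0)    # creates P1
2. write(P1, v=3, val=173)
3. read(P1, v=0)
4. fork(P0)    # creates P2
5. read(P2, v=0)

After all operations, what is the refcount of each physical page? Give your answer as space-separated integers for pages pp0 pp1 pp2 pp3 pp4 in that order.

Op 1: fork(P0) -> P1. 4 ppages; refcounts: pp0:2 pp1:2 pp2:2 pp3:2
Op 2: write(P1, v3, 173). refcount(pp3)=2>1 -> COPY to pp4. 5 ppages; refcounts: pp0:2 pp1:2 pp2:2 pp3:1 pp4:1
Op 3: read(P1, v0) -> 20. No state change.
Op 4: fork(P0) -> P2. 5 ppages; refcounts: pp0:3 pp1:3 pp2:3 pp3:2 pp4:1
Op 5: read(P2, v0) -> 20. No state change.

Answer: 3 3 3 2 1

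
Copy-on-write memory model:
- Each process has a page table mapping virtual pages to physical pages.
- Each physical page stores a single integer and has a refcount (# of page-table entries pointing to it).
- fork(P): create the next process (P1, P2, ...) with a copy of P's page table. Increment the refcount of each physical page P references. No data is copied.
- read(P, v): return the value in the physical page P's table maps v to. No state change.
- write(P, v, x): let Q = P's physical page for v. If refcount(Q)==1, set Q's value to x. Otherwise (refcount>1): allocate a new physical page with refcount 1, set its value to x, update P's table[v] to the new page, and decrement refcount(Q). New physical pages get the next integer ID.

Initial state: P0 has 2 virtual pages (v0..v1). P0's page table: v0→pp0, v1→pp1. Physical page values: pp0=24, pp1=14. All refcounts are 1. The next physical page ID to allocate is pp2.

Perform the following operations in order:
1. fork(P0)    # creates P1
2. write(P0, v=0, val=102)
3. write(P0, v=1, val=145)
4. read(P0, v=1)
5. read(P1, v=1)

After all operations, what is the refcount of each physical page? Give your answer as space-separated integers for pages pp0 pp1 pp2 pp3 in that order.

Op 1: fork(P0) -> P1. 2 ppages; refcounts: pp0:2 pp1:2
Op 2: write(P0, v0, 102). refcount(pp0)=2>1 -> COPY to pp2. 3 ppages; refcounts: pp0:1 pp1:2 pp2:1
Op 3: write(P0, v1, 145). refcount(pp1)=2>1 -> COPY to pp3. 4 ppages; refcounts: pp0:1 pp1:1 pp2:1 pp3:1
Op 4: read(P0, v1) -> 145. No state change.
Op 5: read(P1, v1) -> 14. No state change.

Answer: 1 1 1 1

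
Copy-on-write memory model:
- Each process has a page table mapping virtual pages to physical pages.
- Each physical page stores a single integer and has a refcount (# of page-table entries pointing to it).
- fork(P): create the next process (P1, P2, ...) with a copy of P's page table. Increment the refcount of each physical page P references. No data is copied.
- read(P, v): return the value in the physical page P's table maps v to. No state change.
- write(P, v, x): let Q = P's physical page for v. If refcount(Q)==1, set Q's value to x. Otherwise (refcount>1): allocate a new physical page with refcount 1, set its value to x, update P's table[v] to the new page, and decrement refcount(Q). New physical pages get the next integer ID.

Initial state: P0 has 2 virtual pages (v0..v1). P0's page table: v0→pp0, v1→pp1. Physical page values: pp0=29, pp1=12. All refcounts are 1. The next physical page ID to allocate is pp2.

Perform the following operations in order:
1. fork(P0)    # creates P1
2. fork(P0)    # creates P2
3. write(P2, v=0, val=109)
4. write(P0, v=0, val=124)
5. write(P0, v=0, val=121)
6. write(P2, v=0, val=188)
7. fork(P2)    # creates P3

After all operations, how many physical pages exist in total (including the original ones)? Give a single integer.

Op 1: fork(P0) -> P1. 2 ppages; refcounts: pp0:2 pp1:2
Op 2: fork(P0) -> P2. 2 ppages; refcounts: pp0:3 pp1:3
Op 3: write(P2, v0, 109). refcount(pp0)=3>1 -> COPY to pp2. 3 ppages; refcounts: pp0:2 pp1:3 pp2:1
Op 4: write(P0, v0, 124). refcount(pp0)=2>1 -> COPY to pp3. 4 ppages; refcounts: pp0:1 pp1:3 pp2:1 pp3:1
Op 5: write(P0, v0, 121). refcount(pp3)=1 -> write in place. 4 ppages; refcounts: pp0:1 pp1:3 pp2:1 pp3:1
Op 6: write(P2, v0, 188). refcount(pp2)=1 -> write in place. 4 ppages; refcounts: pp0:1 pp1:3 pp2:1 pp3:1
Op 7: fork(P2) -> P3. 4 ppages; refcounts: pp0:1 pp1:4 pp2:2 pp3:1

Answer: 4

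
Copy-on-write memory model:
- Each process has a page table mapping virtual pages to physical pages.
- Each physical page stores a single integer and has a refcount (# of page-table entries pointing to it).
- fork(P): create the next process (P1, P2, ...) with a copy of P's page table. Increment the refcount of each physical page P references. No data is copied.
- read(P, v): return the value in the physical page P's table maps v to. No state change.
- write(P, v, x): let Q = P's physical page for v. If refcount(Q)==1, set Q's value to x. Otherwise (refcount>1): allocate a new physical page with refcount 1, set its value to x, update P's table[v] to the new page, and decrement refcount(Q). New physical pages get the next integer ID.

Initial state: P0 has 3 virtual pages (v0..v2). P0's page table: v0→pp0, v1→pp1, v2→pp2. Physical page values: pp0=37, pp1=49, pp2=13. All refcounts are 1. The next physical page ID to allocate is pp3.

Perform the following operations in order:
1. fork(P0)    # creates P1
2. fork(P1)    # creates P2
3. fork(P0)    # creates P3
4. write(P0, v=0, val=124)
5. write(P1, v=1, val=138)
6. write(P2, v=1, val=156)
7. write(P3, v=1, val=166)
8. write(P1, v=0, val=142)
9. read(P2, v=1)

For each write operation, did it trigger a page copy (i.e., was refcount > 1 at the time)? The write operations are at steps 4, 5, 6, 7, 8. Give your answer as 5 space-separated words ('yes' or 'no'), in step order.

Op 1: fork(P0) -> P1. 3 ppages; refcounts: pp0:2 pp1:2 pp2:2
Op 2: fork(P1) -> P2. 3 ppages; refcounts: pp0:3 pp1:3 pp2:3
Op 3: fork(P0) -> P3. 3 ppages; refcounts: pp0:4 pp1:4 pp2:4
Op 4: write(P0, v0, 124). refcount(pp0)=4>1 -> COPY to pp3. 4 ppages; refcounts: pp0:3 pp1:4 pp2:4 pp3:1
Op 5: write(P1, v1, 138). refcount(pp1)=4>1 -> COPY to pp4. 5 ppages; refcounts: pp0:3 pp1:3 pp2:4 pp3:1 pp4:1
Op 6: write(P2, v1, 156). refcount(pp1)=3>1 -> COPY to pp5. 6 ppages; refcounts: pp0:3 pp1:2 pp2:4 pp3:1 pp4:1 pp5:1
Op 7: write(P3, v1, 166). refcount(pp1)=2>1 -> COPY to pp6. 7 ppages; refcounts: pp0:3 pp1:1 pp2:4 pp3:1 pp4:1 pp5:1 pp6:1
Op 8: write(P1, v0, 142). refcount(pp0)=3>1 -> COPY to pp7. 8 ppages; refcounts: pp0:2 pp1:1 pp2:4 pp3:1 pp4:1 pp5:1 pp6:1 pp7:1
Op 9: read(P2, v1) -> 156. No state change.

yes yes yes yes yes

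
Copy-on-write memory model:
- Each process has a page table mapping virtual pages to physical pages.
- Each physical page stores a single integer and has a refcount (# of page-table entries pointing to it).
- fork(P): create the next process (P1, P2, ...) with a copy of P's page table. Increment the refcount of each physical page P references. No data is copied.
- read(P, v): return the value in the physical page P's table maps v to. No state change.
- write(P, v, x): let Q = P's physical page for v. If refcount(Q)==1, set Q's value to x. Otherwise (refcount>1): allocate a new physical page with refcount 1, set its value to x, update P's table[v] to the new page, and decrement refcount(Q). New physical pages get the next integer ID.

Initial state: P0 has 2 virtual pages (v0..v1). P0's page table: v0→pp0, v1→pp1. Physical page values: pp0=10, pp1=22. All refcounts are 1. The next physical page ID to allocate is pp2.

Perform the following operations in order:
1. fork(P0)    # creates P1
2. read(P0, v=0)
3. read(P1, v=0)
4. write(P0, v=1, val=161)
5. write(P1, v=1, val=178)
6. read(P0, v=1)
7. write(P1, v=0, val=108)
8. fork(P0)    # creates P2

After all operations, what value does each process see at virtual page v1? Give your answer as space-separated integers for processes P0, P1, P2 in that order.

Op 1: fork(P0) -> P1. 2 ppages; refcounts: pp0:2 pp1:2
Op 2: read(P0, v0) -> 10. No state change.
Op 3: read(P1, v0) -> 10. No state change.
Op 4: write(P0, v1, 161). refcount(pp1)=2>1 -> COPY to pp2. 3 ppages; refcounts: pp0:2 pp1:1 pp2:1
Op 5: write(P1, v1, 178). refcount(pp1)=1 -> write in place. 3 ppages; refcounts: pp0:2 pp1:1 pp2:1
Op 6: read(P0, v1) -> 161. No state change.
Op 7: write(P1, v0, 108). refcount(pp0)=2>1 -> COPY to pp3. 4 ppages; refcounts: pp0:1 pp1:1 pp2:1 pp3:1
Op 8: fork(P0) -> P2. 4 ppages; refcounts: pp0:2 pp1:1 pp2:2 pp3:1
P0: v1 -> pp2 = 161
P1: v1 -> pp1 = 178
P2: v1 -> pp2 = 161

Answer: 161 178 161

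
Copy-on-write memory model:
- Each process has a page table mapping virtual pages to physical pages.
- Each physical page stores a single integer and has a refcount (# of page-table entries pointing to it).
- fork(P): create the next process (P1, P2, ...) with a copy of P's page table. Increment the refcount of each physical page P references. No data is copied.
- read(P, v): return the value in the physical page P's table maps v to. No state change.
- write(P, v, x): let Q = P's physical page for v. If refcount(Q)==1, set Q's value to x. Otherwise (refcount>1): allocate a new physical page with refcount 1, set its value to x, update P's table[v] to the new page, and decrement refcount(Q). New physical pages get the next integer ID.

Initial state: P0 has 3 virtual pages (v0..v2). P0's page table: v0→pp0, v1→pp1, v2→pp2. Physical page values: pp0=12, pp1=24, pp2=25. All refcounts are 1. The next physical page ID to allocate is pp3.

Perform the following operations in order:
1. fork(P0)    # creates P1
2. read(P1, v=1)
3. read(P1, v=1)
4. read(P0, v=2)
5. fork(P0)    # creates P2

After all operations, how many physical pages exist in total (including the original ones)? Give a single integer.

Answer: 3

Derivation:
Op 1: fork(P0) -> P1. 3 ppages; refcounts: pp0:2 pp1:2 pp2:2
Op 2: read(P1, v1) -> 24. No state change.
Op 3: read(P1, v1) -> 24. No state change.
Op 4: read(P0, v2) -> 25. No state change.
Op 5: fork(P0) -> P2. 3 ppages; refcounts: pp0:3 pp1:3 pp2:3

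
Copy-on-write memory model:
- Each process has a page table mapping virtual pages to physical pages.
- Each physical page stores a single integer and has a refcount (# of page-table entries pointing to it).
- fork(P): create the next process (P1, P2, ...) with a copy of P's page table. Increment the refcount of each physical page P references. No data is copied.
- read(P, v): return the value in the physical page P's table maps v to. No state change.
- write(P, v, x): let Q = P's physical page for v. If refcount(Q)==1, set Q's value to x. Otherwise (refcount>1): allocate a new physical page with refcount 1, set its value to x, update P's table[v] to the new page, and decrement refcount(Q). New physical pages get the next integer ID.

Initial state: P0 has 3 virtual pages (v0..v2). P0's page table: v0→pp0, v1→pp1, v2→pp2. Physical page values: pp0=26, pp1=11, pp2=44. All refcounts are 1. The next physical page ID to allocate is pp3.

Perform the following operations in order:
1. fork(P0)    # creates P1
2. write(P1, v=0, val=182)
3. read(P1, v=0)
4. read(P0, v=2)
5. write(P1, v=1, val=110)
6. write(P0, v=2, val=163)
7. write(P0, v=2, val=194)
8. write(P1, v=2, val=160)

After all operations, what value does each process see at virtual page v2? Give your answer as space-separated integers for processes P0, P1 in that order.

Op 1: fork(P0) -> P1. 3 ppages; refcounts: pp0:2 pp1:2 pp2:2
Op 2: write(P1, v0, 182). refcount(pp0)=2>1 -> COPY to pp3. 4 ppages; refcounts: pp0:1 pp1:2 pp2:2 pp3:1
Op 3: read(P1, v0) -> 182. No state change.
Op 4: read(P0, v2) -> 44. No state change.
Op 5: write(P1, v1, 110). refcount(pp1)=2>1 -> COPY to pp4. 5 ppages; refcounts: pp0:1 pp1:1 pp2:2 pp3:1 pp4:1
Op 6: write(P0, v2, 163). refcount(pp2)=2>1 -> COPY to pp5. 6 ppages; refcounts: pp0:1 pp1:1 pp2:1 pp3:1 pp4:1 pp5:1
Op 7: write(P0, v2, 194). refcount(pp5)=1 -> write in place. 6 ppages; refcounts: pp0:1 pp1:1 pp2:1 pp3:1 pp4:1 pp5:1
Op 8: write(P1, v2, 160). refcount(pp2)=1 -> write in place. 6 ppages; refcounts: pp0:1 pp1:1 pp2:1 pp3:1 pp4:1 pp5:1
P0: v2 -> pp5 = 194
P1: v2 -> pp2 = 160

Answer: 194 160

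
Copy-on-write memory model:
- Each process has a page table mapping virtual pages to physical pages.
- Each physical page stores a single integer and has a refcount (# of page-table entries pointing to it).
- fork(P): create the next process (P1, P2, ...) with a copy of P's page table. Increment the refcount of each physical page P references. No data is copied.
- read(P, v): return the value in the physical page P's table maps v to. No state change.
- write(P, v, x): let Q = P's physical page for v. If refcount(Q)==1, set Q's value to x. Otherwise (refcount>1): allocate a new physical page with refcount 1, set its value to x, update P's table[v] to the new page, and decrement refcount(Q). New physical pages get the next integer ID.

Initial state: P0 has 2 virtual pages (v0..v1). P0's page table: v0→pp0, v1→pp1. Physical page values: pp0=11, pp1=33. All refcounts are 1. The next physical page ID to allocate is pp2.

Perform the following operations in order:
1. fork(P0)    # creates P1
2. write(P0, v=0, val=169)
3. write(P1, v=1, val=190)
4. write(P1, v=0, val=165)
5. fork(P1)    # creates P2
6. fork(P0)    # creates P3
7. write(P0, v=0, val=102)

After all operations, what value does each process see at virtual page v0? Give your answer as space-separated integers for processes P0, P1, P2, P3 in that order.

Answer: 102 165 165 169

Derivation:
Op 1: fork(P0) -> P1. 2 ppages; refcounts: pp0:2 pp1:2
Op 2: write(P0, v0, 169). refcount(pp0)=2>1 -> COPY to pp2. 3 ppages; refcounts: pp0:1 pp1:2 pp2:1
Op 3: write(P1, v1, 190). refcount(pp1)=2>1 -> COPY to pp3. 4 ppages; refcounts: pp0:1 pp1:1 pp2:1 pp3:1
Op 4: write(P1, v0, 165). refcount(pp0)=1 -> write in place. 4 ppages; refcounts: pp0:1 pp1:1 pp2:1 pp3:1
Op 5: fork(P1) -> P2. 4 ppages; refcounts: pp0:2 pp1:1 pp2:1 pp3:2
Op 6: fork(P0) -> P3. 4 ppages; refcounts: pp0:2 pp1:2 pp2:2 pp3:2
Op 7: write(P0, v0, 102). refcount(pp2)=2>1 -> COPY to pp4. 5 ppages; refcounts: pp0:2 pp1:2 pp2:1 pp3:2 pp4:1
P0: v0 -> pp4 = 102
P1: v0 -> pp0 = 165
P2: v0 -> pp0 = 165
P3: v0 -> pp2 = 169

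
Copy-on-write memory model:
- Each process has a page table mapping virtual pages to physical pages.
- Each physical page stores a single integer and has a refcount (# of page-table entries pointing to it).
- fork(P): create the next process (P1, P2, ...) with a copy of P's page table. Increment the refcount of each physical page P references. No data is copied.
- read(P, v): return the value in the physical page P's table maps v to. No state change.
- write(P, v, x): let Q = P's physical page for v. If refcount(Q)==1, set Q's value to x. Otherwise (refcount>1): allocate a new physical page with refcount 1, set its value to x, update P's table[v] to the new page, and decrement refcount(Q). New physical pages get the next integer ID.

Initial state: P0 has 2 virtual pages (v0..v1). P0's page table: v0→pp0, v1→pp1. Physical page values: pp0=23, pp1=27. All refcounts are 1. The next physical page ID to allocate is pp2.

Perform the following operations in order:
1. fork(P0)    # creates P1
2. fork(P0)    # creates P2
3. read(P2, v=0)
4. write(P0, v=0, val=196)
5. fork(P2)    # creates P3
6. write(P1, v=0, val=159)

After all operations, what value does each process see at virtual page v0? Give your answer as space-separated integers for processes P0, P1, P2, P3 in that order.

Answer: 196 159 23 23

Derivation:
Op 1: fork(P0) -> P1. 2 ppages; refcounts: pp0:2 pp1:2
Op 2: fork(P0) -> P2. 2 ppages; refcounts: pp0:3 pp1:3
Op 3: read(P2, v0) -> 23. No state change.
Op 4: write(P0, v0, 196). refcount(pp0)=3>1 -> COPY to pp2. 3 ppages; refcounts: pp0:2 pp1:3 pp2:1
Op 5: fork(P2) -> P3. 3 ppages; refcounts: pp0:3 pp1:4 pp2:1
Op 6: write(P1, v0, 159). refcount(pp0)=3>1 -> COPY to pp3. 4 ppages; refcounts: pp0:2 pp1:4 pp2:1 pp3:1
P0: v0 -> pp2 = 196
P1: v0 -> pp3 = 159
P2: v0 -> pp0 = 23
P3: v0 -> pp0 = 23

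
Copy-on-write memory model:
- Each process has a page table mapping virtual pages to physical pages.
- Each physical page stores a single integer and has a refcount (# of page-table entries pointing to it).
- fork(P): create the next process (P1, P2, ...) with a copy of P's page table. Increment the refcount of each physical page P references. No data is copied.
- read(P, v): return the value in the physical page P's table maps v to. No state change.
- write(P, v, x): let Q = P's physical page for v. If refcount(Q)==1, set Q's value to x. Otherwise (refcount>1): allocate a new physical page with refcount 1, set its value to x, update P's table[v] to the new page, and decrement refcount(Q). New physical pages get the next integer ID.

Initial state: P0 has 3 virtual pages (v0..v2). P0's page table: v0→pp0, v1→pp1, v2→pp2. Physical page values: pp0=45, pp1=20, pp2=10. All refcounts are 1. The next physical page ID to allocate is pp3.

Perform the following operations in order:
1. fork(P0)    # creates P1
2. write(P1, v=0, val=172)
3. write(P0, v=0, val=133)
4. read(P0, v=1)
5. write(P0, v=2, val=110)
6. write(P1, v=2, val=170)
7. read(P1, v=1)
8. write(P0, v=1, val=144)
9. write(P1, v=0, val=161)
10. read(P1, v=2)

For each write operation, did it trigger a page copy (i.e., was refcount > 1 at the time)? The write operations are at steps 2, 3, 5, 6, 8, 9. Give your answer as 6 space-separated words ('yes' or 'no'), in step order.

Op 1: fork(P0) -> P1. 3 ppages; refcounts: pp0:2 pp1:2 pp2:2
Op 2: write(P1, v0, 172). refcount(pp0)=2>1 -> COPY to pp3. 4 ppages; refcounts: pp0:1 pp1:2 pp2:2 pp3:1
Op 3: write(P0, v0, 133). refcount(pp0)=1 -> write in place. 4 ppages; refcounts: pp0:1 pp1:2 pp2:2 pp3:1
Op 4: read(P0, v1) -> 20. No state change.
Op 5: write(P0, v2, 110). refcount(pp2)=2>1 -> COPY to pp4. 5 ppages; refcounts: pp0:1 pp1:2 pp2:1 pp3:1 pp4:1
Op 6: write(P1, v2, 170). refcount(pp2)=1 -> write in place. 5 ppages; refcounts: pp0:1 pp1:2 pp2:1 pp3:1 pp4:1
Op 7: read(P1, v1) -> 20. No state change.
Op 8: write(P0, v1, 144). refcount(pp1)=2>1 -> COPY to pp5. 6 ppages; refcounts: pp0:1 pp1:1 pp2:1 pp3:1 pp4:1 pp5:1
Op 9: write(P1, v0, 161). refcount(pp3)=1 -> write in place. 6 ppages; refcounts: pp0:1 pp1:1 pp2:1 pp3:1 pp4:1 pp5:1
Op 10: read(P1, v2) -> 170. No state change.

yes no yes no yes no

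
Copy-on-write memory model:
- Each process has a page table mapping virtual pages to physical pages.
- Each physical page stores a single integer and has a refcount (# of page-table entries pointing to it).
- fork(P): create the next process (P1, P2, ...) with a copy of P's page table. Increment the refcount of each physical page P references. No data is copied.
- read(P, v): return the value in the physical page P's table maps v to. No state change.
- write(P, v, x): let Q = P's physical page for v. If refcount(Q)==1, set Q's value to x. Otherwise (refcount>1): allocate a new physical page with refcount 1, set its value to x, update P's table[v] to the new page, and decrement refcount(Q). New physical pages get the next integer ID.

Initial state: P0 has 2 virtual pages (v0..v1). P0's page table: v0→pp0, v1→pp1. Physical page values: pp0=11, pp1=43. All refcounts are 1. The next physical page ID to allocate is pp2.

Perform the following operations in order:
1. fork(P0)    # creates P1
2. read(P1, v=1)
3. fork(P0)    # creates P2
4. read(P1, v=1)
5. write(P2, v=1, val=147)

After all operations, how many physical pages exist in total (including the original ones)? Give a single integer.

Op 1: fork(P0) -> P1. 2 ppages; refcounts: pp0:2 pp1:2
Op 2: read(P1, v1) -> 43. No state change.
Op 3: fork(P0) -> P2. 2 ppages; refcounts: pp0:3 pp1:3
Op 4: read(P1, v1) -> 43. No state change.
Op 5: write(P2, v1, 147). refcount(pp1)=3>1 -> COPY to pp2. 3 ppages; refcounts: pp0:3 pp1:2 pp2:1

Answer: 3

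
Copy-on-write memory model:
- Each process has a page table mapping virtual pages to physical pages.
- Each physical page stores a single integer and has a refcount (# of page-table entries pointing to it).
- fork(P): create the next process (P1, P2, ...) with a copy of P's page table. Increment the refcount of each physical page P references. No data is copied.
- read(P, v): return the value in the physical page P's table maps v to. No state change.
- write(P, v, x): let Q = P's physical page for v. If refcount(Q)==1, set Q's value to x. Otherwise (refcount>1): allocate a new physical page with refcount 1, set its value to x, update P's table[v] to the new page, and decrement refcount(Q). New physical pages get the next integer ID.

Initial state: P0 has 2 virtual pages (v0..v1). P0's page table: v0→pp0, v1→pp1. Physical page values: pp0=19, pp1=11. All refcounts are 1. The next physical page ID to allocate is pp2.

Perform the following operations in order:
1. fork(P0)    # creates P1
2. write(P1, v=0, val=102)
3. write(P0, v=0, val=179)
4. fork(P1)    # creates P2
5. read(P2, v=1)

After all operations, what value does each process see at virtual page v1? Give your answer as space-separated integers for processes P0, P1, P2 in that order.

Op 1: fork(P0) -> P1. 2 ppages; refcounts: pp0:2 pp1:2
Op 2: write(P1, v0, 102). refcount(pp0)=2>1 -> COPY to pp2. 3 ppages; refcounts: pp0:1 pp1:2 pp2:1
Op 3: write(P0, v0, 179). refcount(pp0)=1 -> write in place. 3 ppages; refcounts: pp0:1 pp1:2 pp2:1
Op 4: fork(P1) -> P2. 3 ppages; refcounts: pp0:1 pp1:3 pp2:2
Op 5: read(P2, v1) -> 11. No state change.
P0: v1 -> pp1 = 11
P1: v1 -> pp1 = 11
P2: v1 -> pp1 = 11

Answer: 11 11 11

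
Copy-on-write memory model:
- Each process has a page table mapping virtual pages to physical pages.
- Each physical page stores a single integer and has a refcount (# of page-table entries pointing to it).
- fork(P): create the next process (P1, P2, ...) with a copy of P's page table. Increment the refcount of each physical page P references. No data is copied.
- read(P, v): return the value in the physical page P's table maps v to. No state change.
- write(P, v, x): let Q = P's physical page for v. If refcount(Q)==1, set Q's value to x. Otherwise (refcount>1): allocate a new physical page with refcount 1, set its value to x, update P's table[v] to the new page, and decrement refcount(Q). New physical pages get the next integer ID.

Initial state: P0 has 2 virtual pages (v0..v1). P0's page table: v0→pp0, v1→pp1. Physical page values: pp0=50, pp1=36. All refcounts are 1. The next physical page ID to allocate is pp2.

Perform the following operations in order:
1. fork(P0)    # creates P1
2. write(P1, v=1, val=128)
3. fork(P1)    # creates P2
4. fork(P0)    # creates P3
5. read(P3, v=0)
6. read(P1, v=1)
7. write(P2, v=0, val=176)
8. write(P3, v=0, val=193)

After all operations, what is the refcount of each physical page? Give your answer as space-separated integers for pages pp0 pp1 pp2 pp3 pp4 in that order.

Op 1: fork(P0) -> P1. 2 ppages; refcounts: pp0:2 pp1:2
Op 2: write(P1, v1, 128). refcount(pp1)=2>1 -> COPY to pp2. 3 ppages; refcounts: pp0:2 pp1:1 pp2:1
Op 3: fork(P1) -> P2. 3 ppages; refcounts: pp0:3 pp1:1 pp2:2
Op 4: fork(P0) -> P3. 3 ppages; refcounts: pp0:4 pp1:2 pp2:2
Op 5: read(P3, v0) -> 50. No state change.
Op 6: read(P1, v1) -> 128. No state change.
Op 7: write(P2, v0, 176). refcount(pp0)=4>1 -> COPY to pp3. 4 ppages; refcounts: pp0:3 pp1:2 pp2:2 pp3:1
Op 8: write(P3, v0, 193). refcount(pp0)=3>1 -> COPY to pp4. 5 ppages; refcounts: pp0:2 pp1:2 pp2:2 pp3:1 pp4:1

Answer: 2 2 2 1 1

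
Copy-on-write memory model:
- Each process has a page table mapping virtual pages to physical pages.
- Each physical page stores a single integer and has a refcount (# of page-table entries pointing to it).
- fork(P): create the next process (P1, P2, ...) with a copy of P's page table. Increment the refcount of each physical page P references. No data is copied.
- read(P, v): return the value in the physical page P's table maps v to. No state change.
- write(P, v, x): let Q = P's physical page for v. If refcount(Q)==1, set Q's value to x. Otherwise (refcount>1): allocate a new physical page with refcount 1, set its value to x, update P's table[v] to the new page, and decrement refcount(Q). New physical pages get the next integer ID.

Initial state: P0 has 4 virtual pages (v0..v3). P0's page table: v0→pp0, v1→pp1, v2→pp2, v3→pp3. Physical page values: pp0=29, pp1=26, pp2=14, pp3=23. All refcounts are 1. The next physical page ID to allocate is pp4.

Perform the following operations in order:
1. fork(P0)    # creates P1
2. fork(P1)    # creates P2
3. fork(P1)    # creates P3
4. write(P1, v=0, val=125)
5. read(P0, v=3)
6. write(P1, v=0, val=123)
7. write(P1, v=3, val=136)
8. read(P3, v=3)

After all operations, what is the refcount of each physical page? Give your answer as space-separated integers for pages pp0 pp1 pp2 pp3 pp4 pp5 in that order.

Op 1: fork(P0) -> P1. 4 ppages; refcounts: pp0:2 pp1:2 pp2:2 pp3:2
Op 2: fork(P1) -> P2. 4 ppages; refcounts: pp0:3 pp1:3 pp2:3 pp3:3
Op 3: fork(P1) -> P3. 4 ppages; refcounts: pp0:4 pp1:4 pp2:4 pp3:4
Op 4: write(P1, v0, 125). refcount(pp0)=4>1 -> COPY to pp4. 5 ppages; refcounts: pp0:3 pp1:4 pp2:4 pp3:4 pp4:1
Op 5: read(P0, v3) -> 23. No state change.
Op 6: write(P1, v0, 123). refcount(pp4)=1 -> write in place. 5 ppages; refcounts: pp0:3 pp1:4 pp2:4 pp3:4 pp4:1
Op 7: write(P1, v3, 136). refcount(pp3)=4>1 -> COPY to pp5. 6 ppages; refcounts: pp0:3 pp1:4 pp2:4 pp3:3 pp4:1 pp5:1
Op 8: read(P3, v3) -> 23. No state change.

Answer: 3 4 4 3 1 1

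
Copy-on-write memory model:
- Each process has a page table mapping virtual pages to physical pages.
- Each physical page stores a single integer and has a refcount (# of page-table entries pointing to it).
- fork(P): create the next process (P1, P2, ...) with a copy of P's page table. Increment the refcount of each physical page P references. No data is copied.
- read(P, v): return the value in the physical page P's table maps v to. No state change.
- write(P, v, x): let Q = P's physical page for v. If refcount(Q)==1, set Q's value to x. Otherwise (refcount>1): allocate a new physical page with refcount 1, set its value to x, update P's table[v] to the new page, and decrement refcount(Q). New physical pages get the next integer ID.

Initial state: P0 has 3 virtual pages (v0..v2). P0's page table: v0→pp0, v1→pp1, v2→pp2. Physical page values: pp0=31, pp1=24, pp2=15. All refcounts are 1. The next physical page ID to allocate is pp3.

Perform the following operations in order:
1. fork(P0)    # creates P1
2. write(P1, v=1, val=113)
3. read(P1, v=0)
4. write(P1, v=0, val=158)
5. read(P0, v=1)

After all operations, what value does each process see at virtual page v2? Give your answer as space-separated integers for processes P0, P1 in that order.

Op 1: fork(P0) -> P1. 3 ppages; refcounts: pp0:2 pp1:2 pp2:2
Op 2: write(P1, v1, 113). refcount(pp1)=2>1 -> COPY to pp3. 4 ppages; refcounts: pp0:2 pp1:1 pp2:2 pp3:1
Op 3: read(P1, v0) -> 31. No state change.
Op 4: write(P1, v0, 158). refcount(pp0)=2>1 -> COPY to pp4. 5 ppages; refcounts: pp0:1 pp1:1 pp2:2 pp3:1 pp4:1
Op 5: read(P0, v1) -> 24. No state change.
P0: v2 -> pp2 = 15
P1: v2 -> pp2 = 15

Answer: 15 15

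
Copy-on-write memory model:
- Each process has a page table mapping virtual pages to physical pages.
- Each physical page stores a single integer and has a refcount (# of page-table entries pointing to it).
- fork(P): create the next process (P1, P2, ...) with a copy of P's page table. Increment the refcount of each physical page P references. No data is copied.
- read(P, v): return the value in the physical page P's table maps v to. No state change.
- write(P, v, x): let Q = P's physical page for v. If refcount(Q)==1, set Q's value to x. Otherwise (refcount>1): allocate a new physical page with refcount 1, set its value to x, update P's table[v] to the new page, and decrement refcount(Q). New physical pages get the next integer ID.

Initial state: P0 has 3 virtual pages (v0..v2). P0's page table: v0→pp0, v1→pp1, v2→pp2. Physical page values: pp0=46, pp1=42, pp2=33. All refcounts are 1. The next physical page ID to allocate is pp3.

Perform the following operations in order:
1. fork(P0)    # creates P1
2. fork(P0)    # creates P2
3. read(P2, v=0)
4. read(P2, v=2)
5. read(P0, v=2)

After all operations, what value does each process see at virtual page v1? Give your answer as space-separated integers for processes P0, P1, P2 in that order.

Answer: 42 42 42

Derivation:
Op 1: fork(P0) -> P1. 3 ppages; refcounts: pp0:2 pp1:2 pp2:2
Op 2: fork(P0) -> P2. 3 ppages; refcounts: pp0:3 pp1:3 pp2:3
Op 3: read(P2, v0) -> 46. No state change.
Op 4: read(P2, v2) -> 33. No state change.
Op 5: read(P0, v2) -> 33. No state change.
P0: v1 -> pp1 = 42
P1: v1 -> pp1 = 42
P2: v1 -> pp1 = 42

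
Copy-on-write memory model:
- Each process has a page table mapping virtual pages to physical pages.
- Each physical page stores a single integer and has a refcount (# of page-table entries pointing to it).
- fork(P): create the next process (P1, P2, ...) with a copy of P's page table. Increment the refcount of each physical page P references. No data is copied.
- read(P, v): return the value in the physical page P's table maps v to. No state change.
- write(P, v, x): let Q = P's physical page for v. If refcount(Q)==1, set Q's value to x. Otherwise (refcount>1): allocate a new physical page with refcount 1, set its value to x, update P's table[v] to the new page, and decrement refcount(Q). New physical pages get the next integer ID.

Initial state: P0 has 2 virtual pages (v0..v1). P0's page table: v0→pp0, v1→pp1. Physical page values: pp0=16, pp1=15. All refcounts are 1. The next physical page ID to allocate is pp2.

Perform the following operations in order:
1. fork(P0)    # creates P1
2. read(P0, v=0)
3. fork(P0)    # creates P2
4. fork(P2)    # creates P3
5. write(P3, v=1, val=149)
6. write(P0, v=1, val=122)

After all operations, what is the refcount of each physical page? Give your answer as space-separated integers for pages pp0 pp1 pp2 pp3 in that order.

Answer: 4 2 1 1

Derivation:
Op 1: fork(P0) -> P1. 2 ppages; refcounts: pp0:2 pp1:2
Op 2: read(P0, v0) -> 16. No state change.
Op 3: fork(P0) -> P2. 2 ppages; refcounts: pp0:3 pp1:3
Op 4: fork(P2) -> P3. 2 ppages; refcounts: pp0:4 pp1:4
Op 5: write(P3, v1, 149). refcount(pp1)=4>1 -> COPY to pp2. 3 ppages; refcounts: pp0:4 pp1:3 pp2:1
Op 6: write(P0, v1, 122). refcount(pp1)=3>1 -> COPY to pp3. 4 ppages; refcounts: pp0:4 pp1:2 pp2:1 pp3:1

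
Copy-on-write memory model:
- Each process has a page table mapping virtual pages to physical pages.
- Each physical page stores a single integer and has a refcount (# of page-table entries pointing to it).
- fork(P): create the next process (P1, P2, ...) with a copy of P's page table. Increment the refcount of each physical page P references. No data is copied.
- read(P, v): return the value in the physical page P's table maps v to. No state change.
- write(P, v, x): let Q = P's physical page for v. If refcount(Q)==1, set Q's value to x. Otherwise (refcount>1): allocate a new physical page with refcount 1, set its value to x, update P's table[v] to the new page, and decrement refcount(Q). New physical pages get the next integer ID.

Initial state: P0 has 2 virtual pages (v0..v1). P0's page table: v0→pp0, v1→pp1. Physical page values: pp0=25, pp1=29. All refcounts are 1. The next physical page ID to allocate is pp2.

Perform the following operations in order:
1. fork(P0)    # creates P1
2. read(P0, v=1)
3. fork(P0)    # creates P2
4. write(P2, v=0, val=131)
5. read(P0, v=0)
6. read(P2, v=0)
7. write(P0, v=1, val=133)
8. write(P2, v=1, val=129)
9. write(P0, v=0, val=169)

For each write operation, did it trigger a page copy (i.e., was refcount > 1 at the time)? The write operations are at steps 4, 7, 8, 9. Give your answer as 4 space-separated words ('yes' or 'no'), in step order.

Op 1: fork(P0) -> P1. 2 ppages; refcounts: pp0:2 pp1:2
Op 2: read(P0, v1) -> 29. No state change.
Op 3: fork(P0) -> P2. 2 ppages; refcounts: pp0:3 pp1:3
Op 4: write(P2, v0, 131). refcount(pp0)=3>1 -> COPY to pp2. 3 ppages; refcounts: pp0:2 pp1:3 pp2:1
Op 5: read(P0, v0) -> 25. No state change.
Op 6: read(P2, v0) -> 131. No state change.
Op 7: write(P0, v1, 133). refcount(pp1)=3>1 -> COPY to pp3. 4 ppages; refcounts: pp0:2 pp1:2 pp2:1 pp3:1
Op 8: write(P2, v1, 129). refcount(pp1)=2>1 -> COPY to pp4. 5 ppages; refcounts: pp0:2 pp1:1 pp2:1 pp3:1 pp4:1
Op 9: write(P0, v0, 169). refcount(pp0)=2>1 -> COPY to pp5. 6 ppages; refcounts: pp0:1 pp1:1 pp2:1 pp3:1 pp4:1 pp5:1

yes yes yes yes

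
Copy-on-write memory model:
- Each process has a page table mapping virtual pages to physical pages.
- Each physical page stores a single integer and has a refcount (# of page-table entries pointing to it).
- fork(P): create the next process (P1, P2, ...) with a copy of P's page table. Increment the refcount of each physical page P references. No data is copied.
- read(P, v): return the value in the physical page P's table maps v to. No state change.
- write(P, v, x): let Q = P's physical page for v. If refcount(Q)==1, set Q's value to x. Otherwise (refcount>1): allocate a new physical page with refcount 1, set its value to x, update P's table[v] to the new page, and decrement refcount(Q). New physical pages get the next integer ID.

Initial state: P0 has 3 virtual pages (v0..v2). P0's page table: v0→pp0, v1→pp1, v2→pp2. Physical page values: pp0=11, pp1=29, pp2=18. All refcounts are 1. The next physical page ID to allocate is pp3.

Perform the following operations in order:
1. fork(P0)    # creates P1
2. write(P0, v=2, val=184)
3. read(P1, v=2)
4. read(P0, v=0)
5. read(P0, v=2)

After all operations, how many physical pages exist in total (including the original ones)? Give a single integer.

Op 1: fork(P0) -> P1. 3 ppages; refcounts: pp0:2 pp1:2 pp2:2
Op 2: write(P0, v2, 184). refcount(pp2)=2>1 -> COPY to pp3. 4 ppages; refcounts: pp0:2 pp1:2 pp2:1 pp3:1
Op 3: read(P1, v2) -> 18. No state change.
Op 4: read(P0, v0) -> 11. No state change.
Op 5: read(P0, v2) -> 184. No state change.

Answer: 4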